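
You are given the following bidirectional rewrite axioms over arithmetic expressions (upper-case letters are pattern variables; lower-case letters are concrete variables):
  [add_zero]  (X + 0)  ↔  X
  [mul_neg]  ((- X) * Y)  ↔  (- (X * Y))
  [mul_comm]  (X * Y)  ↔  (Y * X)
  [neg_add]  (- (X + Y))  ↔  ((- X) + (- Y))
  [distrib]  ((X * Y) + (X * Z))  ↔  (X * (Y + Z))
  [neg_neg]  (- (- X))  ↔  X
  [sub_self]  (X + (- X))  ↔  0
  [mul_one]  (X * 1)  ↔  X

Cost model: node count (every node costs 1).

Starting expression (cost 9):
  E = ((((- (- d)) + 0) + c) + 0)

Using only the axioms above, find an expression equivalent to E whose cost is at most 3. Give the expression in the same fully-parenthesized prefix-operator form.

(d + c)   [cost 3]

1. [add_zero →] ((- (- d)) + 0)  →  (- (- d));  E = (((- (- d)) + c) + 0)
2. [add_zero →] (((- (- d)) + c) + 0)  →  ((- (- d)) + c)
3. [neg_neg →] (- (- d))  →  d;  cost 3 ≤ 3, done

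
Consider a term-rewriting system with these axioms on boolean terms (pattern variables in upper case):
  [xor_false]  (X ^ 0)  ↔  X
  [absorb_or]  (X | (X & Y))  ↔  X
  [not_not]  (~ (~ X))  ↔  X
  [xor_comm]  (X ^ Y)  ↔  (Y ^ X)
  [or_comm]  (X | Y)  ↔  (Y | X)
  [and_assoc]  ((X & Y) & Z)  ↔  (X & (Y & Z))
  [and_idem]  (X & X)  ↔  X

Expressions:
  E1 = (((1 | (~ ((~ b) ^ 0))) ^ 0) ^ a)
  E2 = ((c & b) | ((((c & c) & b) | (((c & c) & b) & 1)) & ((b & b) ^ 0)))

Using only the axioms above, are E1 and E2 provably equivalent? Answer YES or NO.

NO

Every axiom is a valid identity, so a rewrite proof would force E1 and E2 to agree under every assignment.
At a=0, b=0, c=0: E1 = 1 but E2 = 0; they differ, so no derivation exists.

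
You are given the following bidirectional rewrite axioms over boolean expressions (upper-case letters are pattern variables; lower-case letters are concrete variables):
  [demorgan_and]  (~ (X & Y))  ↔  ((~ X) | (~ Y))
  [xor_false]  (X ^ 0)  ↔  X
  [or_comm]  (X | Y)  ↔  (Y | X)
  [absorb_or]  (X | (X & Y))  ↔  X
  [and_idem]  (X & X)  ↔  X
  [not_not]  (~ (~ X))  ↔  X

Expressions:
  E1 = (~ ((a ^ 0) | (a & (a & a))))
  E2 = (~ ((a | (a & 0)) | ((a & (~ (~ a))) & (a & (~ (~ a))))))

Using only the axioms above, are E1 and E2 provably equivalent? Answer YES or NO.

YES

(1) (a ^ 0)  =[xor_false →]=  a    ⊢ (~ (a | (a & (a & a))))
(2) (a & a)  =[and_idem →]=  a    ⊢ (~ (a | (a & a)))
(3) a  =[absorb_or ←]=  (a | (a & 0))    ⊢ (~ ((a | (a & 0)) | (a & a)))
(4) a  =[not_not ←]=  (~ (~ a))    ⊢ (~ ((a | (a & 0)) | (a & (~ (~ a)))))
(5) (a & (~ (~ a)))  =[and_idem ←]=  ((a & (~ (~ a))) & (a & (~ (~ a))))    ⊢ E2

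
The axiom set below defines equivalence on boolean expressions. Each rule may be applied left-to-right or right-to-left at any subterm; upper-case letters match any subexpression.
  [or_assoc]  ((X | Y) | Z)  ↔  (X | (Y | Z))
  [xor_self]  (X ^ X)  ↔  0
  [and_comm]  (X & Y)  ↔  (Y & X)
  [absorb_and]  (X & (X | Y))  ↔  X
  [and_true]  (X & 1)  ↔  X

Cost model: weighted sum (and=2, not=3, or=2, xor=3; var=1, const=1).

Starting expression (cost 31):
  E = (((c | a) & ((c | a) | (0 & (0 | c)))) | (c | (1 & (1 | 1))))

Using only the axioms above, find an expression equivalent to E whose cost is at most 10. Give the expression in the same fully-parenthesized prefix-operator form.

((c | a) | (c | 1))   [cost 10]

(1) (0 & (0 | c))  =[absorb_and →]=  0    ⊢ (((c | a) & ((c | a) | 0)) | (c | (1 & (1 | 1))))
(2) ((c | a) & ((c | a) | 0))  =[absorb_and →]=  (c | a)    ⊢ ((c | a) | (c | (1 & (1 | 1))))
(3) (1 & (1 | 1))  =[absorb_and →]=  1    ⊢ cost 10, within 10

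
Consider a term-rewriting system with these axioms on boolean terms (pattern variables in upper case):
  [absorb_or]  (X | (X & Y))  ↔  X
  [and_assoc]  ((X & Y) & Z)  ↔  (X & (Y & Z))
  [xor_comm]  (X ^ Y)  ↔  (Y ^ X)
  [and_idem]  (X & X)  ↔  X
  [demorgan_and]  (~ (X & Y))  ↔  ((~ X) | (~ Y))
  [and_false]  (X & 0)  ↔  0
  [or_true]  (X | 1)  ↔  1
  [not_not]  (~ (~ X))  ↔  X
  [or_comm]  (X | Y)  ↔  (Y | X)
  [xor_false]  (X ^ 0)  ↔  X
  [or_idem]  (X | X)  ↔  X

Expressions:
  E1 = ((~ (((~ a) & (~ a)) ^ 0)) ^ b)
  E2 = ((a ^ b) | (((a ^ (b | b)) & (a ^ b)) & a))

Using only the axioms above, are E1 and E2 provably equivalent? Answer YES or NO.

YES

step 1: xor_false (→) rewrites (((~ a) & (~ a)) ^ 0) into ((~ a) & (~ a)), now ((~ ((~ a) & (~ a))) ^ b)
step 2: and_idem (→) rewrites ((~ a) & (~ a)) into (~ a), now ((~ (~ a)) ^ b)
step 3: not_not (→) rewrites (~ (~ a)) into a, now (a ^ b)
step 4: absorb_or (←) rewrites (a ^ b) into ((a ^ b) | ((a ^ b) & a))
step 5: and_idem (←) rewrites (a ^ b) into ((a ^ b) & (a ^ b)), now ((a ^ b) | (((a ^ b) & (a ^ b)) & a))
step 6: or_idem (←) rewrites b into (b | b), which is E2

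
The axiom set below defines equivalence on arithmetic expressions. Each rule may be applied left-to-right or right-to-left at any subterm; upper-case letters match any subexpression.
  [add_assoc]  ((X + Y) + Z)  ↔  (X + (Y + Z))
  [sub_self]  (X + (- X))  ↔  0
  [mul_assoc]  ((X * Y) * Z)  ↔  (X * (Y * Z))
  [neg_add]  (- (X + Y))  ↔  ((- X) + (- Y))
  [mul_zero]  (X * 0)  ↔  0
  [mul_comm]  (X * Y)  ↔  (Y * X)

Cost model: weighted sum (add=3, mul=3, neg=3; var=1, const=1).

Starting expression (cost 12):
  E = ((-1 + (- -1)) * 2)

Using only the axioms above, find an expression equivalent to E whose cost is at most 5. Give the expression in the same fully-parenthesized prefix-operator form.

(1) ((-1 + (- -1)) * 2)  =[mul_comm →]=  (2 * (-1 + (- -1)))
(2) (-1 + (- -1))  =[sub_self →]=  0    ⊢ cost 5, within 5

(2 * 0)   [cost 5]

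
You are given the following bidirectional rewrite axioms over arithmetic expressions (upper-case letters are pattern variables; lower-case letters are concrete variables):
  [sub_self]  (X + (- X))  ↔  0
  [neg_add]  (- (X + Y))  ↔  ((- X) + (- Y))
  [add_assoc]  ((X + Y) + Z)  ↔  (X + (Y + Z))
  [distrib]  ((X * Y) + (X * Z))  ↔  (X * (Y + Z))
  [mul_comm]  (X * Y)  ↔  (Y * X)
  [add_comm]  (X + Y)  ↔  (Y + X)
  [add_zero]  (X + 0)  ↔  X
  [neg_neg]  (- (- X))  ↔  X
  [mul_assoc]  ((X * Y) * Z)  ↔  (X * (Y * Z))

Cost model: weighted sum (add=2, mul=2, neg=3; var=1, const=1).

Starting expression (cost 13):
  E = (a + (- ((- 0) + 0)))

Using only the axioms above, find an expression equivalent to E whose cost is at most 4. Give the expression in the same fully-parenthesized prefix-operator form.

step 1: add_zero (→) rewrites ((- 0) + 0) into (- 0), now (a + (- (- 0)))
step 2: neg_neg (→) rewrites (- (- 0)) into 0, reaching cost 4 (bound 4)

(a + 0)   [cost 4]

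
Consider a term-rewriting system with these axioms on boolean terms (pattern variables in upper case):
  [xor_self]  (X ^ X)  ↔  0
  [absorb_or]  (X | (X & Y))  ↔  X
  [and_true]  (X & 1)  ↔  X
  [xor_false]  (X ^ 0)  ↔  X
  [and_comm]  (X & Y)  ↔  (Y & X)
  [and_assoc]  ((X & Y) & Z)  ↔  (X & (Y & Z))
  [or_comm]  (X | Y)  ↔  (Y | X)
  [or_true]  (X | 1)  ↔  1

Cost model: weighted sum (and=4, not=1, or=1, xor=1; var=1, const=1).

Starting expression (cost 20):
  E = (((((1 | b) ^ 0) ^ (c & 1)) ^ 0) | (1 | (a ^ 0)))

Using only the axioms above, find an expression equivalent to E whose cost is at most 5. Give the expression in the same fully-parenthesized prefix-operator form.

((1 ^ c) | 1)   [cost 5]

1. [xor_false →] ((1 | b) ^ 0)  →  (1 | b);  E = ((((1 | b) ^ (c & 1)) ^ 0) | (1 | (a ^ 0)))
2. [and_true →] (c & 1)  →  c;  E = ((((1 | b) ^ c) ^ 0) | (1 | (a ^ 0)))
3. [xor_false →] (((1 | b) ^ c) ^ 0)  →  ((1 | b) ^ c);  E = (((1 | b) ^ c) | (1 | (a ^ 0)))
4. [or_comm →] (1 | (a ^ 0))  →  ((a ^ 0) | 1);  E = (((1 | b) ^ c) | ((a ^ 0) | 1))
5. [xor_false →] (a ^ 0)  →  a;  E = (((1 | b) ^ c) | (a | 1))
6. [or_true →] (a | 1)  →  1;  E = (((1 | b) ^ c) | 1)
7. [or_comm →] (1 | b)  →  (b | 1);  E = (((b | 1) ^ c) | 1)
8. [or_true →] (b | 1)  →  1;  cost 5 ≤ 5, done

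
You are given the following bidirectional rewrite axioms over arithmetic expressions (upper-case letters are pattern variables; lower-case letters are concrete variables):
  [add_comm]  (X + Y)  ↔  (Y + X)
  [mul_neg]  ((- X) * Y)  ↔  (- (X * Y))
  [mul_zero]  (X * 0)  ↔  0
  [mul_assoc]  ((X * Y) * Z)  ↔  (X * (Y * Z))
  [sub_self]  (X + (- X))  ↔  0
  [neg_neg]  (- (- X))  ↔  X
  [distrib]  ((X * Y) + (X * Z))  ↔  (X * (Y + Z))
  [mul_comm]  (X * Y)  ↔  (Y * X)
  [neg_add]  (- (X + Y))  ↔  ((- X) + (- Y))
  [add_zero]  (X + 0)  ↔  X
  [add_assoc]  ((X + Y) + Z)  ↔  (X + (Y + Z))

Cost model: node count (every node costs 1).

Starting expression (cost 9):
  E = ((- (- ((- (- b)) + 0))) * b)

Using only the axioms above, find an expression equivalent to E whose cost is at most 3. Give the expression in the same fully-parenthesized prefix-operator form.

(1) (- (- ((- (- b)) + 0)))  =[neg_neg →]=  ((- (- b)) + 0)    ⊢ (((- (- b)) + 0) * b)
(2) ((- (- b)) + 0)  =[add_zero →]=  (- (- b))    ⊢ ((- (- b)) * b)
(3) (- (- b))  =[neg_neg →]=  b    ⊢ cost 3, within 3

(b * b)   [cost 3]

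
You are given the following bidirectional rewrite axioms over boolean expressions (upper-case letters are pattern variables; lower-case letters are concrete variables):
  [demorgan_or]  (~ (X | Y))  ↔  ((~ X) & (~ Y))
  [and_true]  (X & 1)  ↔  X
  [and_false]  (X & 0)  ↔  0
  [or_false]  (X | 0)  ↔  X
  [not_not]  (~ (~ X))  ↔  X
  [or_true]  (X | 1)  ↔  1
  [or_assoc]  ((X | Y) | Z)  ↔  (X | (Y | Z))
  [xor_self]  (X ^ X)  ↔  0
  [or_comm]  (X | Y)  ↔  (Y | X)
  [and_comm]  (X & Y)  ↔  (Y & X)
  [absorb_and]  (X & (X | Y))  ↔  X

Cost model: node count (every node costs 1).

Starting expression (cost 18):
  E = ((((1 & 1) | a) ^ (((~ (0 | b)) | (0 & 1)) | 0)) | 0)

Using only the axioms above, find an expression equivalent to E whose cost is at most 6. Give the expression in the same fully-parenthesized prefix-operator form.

((1 | a) ^ (~ b))   [cost 6]

(1) ((((1 & 1) | a) ^ (((~ (0 | b)) | (0 & 1)) | 0)) | 0)  =[or_false →]=  (((1 & 1) | a) ^ (((~ (0 | b)) | (0 & 1)) | 0))
(2) (1 & 1)  =[and_true →]=  1    ⊢ ((1 | a) ^ (((~ (0 | b)) | (0 & 1)) | 0))
(3) (((~ (0 | b)) | (0 & 1)) | 0)  =[or_false →]=  ((~ (0 | b)) | (0 & 1))    ⊢ ((1 | a) ^ ((~ (0 | b)) | (0 & 1)))
(4) (0 & 1)  =[and_true →]=  0    ⊢ ((1 | a) ^ ((~ (0 | b)) | 0))
(5) (0 | b)  =[or_comm →]=  (b | 0)    ⊢ ((1 | a) ^ ((~ (b | 0)) | 0))
(6) ((~ (b | 0)) | 0)  =[or_false →]=  (~ (b | 0))    ⊢ ((1 | a) ^ (~ (b | 0)))
(7) (b | 0)  =[or_false →]=  b    ⊢ cost 6, within 6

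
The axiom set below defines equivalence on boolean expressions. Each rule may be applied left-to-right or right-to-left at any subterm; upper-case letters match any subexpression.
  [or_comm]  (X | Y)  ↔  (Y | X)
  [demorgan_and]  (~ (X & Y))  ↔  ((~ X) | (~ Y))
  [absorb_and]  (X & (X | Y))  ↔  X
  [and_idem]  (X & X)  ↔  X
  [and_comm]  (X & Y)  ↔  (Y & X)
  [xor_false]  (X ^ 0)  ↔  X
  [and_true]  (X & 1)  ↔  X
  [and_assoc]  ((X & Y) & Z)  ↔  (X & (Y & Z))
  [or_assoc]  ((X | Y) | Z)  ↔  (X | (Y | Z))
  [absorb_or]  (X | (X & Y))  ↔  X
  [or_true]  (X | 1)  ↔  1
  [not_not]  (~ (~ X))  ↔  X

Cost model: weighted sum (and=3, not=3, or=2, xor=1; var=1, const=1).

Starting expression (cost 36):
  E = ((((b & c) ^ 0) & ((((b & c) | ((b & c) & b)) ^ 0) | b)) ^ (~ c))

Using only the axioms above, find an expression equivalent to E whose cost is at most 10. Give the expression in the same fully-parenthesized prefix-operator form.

(1) ((b & c) | ((b & c) & b))  =[absorb_or →]=  (b & c)    ⊢ ((((b & c) ^ 0) & (((b & c) ^ 0) | b)) ^ (~ c))
(2) (((b & c) ^ 0) & (((b & c) ^ 0) | b))  =[absorb_and →]=  ((b & c) ^ 0)    ⊢ (((b & c) ^ 0) ^ (~ c))
(3) ((b & c) ^ 0)  =[xor_false →]=  (b & c)    ⊢ cost 10, within 10

((b & c) ^ (~ c))   [cost 10]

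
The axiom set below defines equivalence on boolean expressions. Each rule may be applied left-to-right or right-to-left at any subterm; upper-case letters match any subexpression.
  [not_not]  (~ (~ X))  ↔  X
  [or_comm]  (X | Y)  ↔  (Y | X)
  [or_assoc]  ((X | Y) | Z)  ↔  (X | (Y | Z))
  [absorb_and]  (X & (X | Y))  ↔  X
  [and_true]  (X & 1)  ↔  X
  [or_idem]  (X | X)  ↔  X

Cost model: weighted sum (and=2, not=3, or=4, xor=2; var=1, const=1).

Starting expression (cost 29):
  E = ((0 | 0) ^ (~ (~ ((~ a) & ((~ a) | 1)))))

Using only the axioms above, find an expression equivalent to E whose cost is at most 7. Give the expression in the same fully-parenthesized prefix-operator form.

(0 ^ (~ a))   [cost 7]

1. [or_idem →] (0 | 0)  →  0;  E = (0 ^ (~ (~ ((~ a) & ((~ a) | 1)))))
2. [absorb_and →] ((~ a) & ((~ a) | 1))  →  (~ a);  E = (0 ^ (~ (~ (~ a))))
3. [not_not →] (~ (~ (~ a)))  →  (~ a);  cost 7 ≤ 7, done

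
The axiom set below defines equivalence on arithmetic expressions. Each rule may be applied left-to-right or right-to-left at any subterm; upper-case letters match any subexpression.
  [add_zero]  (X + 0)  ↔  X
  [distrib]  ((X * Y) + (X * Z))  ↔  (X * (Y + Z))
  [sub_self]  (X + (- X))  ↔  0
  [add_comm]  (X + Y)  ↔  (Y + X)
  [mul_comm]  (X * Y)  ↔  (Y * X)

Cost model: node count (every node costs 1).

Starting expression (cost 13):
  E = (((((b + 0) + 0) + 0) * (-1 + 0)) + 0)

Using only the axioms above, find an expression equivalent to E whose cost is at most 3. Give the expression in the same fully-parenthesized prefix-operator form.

1. [add_zero →] (b + 0)  →  b;  E = ((((b + 0) + 0) * (-1 + 0)) + 0)
2. [add_zero →] ((((b + 0) + 0) * (-1 + 0)) + 0)  →  (((b + 0) + 0) * (-1 + 0))
3. [add_zero →] (-1 + 0)  →  -1;  E = (((b + 0) + 0) * -1)
4. [add_zero →] (b + 0)  →  b;  E = ((b + 0) * -1)
5. [add_zero →] (b + 0)  →  b;  cost 3 ≤ 3, done

(b * -1)   [cost 3]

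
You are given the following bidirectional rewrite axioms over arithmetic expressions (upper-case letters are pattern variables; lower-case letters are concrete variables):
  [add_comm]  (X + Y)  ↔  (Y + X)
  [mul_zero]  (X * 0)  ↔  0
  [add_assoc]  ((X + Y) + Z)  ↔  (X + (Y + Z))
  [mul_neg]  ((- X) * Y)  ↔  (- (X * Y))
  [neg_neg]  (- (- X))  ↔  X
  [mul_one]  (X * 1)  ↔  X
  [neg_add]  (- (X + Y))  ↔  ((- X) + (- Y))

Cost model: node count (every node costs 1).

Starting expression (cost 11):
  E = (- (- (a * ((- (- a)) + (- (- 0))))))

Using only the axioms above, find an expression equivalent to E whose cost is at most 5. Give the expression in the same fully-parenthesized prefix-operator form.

(1) (- (- (a * ((- (- a)) + (- (- 0))))))  =[neg_neg →]=  (a * ((- (- a)) + (- (- 0))))
(2) (- (- a))  =[neg_neg →]=  a    ⊢ (a * (a + (- (- 0))))
(3) (- (- 0))  =[neg_neg →]=  0    ⊢ cost 5, within 5

(a * (a + 0))   [cost 5]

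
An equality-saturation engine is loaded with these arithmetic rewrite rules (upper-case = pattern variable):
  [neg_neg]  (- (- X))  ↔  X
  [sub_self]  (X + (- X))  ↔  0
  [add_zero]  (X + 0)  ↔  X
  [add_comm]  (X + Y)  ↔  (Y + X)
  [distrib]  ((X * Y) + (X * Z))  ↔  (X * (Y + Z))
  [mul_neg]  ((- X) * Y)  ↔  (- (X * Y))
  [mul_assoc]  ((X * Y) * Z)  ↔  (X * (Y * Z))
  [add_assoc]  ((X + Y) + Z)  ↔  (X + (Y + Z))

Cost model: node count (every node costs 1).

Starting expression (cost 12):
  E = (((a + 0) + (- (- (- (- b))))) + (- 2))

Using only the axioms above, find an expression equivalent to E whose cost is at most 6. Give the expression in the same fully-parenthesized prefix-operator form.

step 1: neg_neg (→) rewrites (- (- b)) into b, now (((a + 0) + (- (- b))) + (- 2))
step 2: neg_neg (→) rewrites (- (- b)) into b, now (((a + 0) + b) + (- 2))
step 3: add_zero (→) rewrites (a + 0) into a, reaching cost 6 (bound 6)

((a + b) + (- 2))   [cost 6]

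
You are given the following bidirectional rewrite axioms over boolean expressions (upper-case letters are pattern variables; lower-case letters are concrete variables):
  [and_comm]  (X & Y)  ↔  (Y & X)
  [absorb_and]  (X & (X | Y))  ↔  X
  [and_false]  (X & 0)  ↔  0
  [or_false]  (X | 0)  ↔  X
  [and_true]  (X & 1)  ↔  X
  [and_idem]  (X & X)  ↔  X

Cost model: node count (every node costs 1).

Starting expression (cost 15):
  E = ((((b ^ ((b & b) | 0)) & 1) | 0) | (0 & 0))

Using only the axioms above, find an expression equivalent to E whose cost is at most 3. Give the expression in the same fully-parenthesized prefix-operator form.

1. [and_true →] ((b ^ ((b & b) | 0)) & 1)  →  (b ^ ((b & b) | 0));  E = (((b ^ ((b & b) | 0)) | 0) | (0 & 0))
2. [and_false →] (0 & 0)  →  0;  E = (((b ^ ((b & b) | 0)) | 0) | 0)
3. [or_false →] ((b ^ ((b & b) | 0)) | 0)  →  (b ^ ((b & b) | 0));  E = ((b ^ ((b & b) | 0)) | 0)
4. [and_idem →] (b & b)  →  b;  E = ((b ^ (b | 0)) | 0)
5. [or_false →] (b | 0)  →  b;  E = ((b ^ b) | 0)
6. [or_false →] ((b ^ b) | 0)  →  (b ^ b);  cost 3 ≤ 3, done

(b ^ b)   [cost 3]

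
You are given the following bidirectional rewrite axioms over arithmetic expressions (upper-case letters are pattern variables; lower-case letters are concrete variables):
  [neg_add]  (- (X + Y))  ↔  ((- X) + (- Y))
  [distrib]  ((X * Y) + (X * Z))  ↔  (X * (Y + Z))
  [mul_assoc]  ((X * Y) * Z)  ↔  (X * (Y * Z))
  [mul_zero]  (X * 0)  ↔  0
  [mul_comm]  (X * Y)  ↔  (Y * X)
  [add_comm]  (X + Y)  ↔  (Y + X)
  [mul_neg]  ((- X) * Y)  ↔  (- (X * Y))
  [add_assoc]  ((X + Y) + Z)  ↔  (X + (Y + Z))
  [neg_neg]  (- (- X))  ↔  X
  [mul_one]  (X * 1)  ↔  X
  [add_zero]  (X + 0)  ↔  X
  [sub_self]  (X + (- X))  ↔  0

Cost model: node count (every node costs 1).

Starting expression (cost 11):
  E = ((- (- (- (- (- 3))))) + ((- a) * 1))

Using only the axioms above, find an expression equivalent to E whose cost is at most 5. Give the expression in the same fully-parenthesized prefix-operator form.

((- 3) + (- a))   [cost 5]

1. [neg_neg →] (- (- 3))  →  3;  E = ((- (- (- 3))) + ((- a) * 1))
2. [neg_neg →] (- (- 3))  →  3;  E = ((- 3) + ((- a) * 1))
3. [mul_one →] ((- a) * 1)  →  (- a);  cost 5 ≤ 5, done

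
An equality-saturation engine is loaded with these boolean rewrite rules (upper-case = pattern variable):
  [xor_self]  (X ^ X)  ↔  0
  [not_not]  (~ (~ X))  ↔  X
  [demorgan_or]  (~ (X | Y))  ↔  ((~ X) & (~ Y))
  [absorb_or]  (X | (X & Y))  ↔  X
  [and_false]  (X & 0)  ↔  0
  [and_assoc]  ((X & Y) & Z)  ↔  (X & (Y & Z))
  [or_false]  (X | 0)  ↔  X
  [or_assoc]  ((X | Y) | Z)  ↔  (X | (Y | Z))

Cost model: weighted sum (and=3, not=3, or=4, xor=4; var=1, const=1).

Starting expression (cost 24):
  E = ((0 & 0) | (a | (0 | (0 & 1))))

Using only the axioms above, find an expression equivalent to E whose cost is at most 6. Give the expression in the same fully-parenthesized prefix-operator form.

step 1: absorb_or (→) rewrites (0 | (0 & 1)) into 0, now ((0 & 0) | (a | 0))
step 2: or_false (→) rewrites (a | 0) into a, now ((0 & 0) | a)
step 3: and_false (→) rewrites (0 & 0) into 0, reaching cost 6 (bound 6)

(0 | a)   [cost 6]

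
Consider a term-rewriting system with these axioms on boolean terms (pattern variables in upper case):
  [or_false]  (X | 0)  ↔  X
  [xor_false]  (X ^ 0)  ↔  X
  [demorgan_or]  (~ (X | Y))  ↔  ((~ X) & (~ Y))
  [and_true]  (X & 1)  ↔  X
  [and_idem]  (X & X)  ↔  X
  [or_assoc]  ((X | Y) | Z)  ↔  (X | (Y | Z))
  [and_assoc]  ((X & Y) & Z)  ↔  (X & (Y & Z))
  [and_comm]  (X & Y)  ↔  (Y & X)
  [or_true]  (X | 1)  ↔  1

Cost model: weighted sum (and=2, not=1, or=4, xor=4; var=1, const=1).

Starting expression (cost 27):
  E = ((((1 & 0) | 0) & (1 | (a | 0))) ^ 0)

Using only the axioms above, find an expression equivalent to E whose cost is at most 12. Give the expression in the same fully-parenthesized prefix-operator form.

(1) ((1 & 0) | 0)  =[or_false →]=  (1 & 0)    ⊢ (((1 & 0) & (1 | (a | 0))) ^ 0)
(2) (a | 0)  =[or_false →]=  a    ⊢ (((1 & 0) & (1 | a)) ^ 0)
(3) (((1 & 0) & (1 | a)) ^ 0)  =[xor_false →]=  ((1 & 0) & (1 | a))    ⊢ cost 12, within 12

((1 & 0) & (1 | a))   [cost 12]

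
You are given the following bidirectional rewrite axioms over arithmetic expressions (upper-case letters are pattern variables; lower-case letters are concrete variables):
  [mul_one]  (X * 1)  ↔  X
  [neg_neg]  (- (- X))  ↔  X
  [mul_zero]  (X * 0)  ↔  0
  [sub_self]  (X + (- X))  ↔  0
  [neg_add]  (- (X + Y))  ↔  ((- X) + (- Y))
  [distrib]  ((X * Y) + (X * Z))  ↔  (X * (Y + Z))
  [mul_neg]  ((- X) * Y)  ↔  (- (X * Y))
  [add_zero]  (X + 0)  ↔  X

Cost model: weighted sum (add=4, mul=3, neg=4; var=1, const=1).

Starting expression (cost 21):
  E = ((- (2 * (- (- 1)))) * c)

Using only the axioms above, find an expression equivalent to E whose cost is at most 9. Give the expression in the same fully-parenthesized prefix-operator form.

(- (2 * c))   [cost 9]

1. [mul_neg →] ((- (2 * (- (- 1)))) * c)  →  (- ((2 * (- (- 1))) * c))
2. [neg_neg →] (- (- 1))  →  1;  E = (- ((2 * 1) * c))
3. [mul_one →] (2 * 1)  →  2;  cost 9 ≤ 9, done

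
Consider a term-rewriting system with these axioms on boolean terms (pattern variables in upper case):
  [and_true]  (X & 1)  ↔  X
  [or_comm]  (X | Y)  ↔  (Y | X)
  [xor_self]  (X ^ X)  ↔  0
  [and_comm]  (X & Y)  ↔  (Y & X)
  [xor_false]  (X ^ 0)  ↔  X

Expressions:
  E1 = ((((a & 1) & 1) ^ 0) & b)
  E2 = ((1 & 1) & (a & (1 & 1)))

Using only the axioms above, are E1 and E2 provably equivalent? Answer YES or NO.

NO

Every axiom is a valid identity, so a rewrite proof would force E1 and E2 to agree under every assignment.
At a=1, b=0: E1 = 0 but E2 = 1; they differ, so no derivation exists.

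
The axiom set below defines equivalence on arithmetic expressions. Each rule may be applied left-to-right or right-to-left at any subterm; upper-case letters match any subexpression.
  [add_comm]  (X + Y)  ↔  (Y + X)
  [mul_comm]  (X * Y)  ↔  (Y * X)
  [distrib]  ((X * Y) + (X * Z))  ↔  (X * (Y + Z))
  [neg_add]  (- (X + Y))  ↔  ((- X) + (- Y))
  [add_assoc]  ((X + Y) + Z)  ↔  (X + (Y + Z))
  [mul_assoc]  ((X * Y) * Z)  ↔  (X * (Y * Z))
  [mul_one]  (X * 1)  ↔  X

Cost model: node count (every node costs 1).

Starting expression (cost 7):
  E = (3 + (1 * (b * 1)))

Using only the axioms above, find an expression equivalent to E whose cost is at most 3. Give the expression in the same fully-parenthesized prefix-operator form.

step 1: mul_comm (→) rewrites (1 * (b * 1)) into ((b * 1) * 1), now (3 + ((b * 1) * 1))
step 2: mul_one (→) rewrites (b * 1) into b, now (3 + (b * 1))
step 3: mul_one (→) rewrites (b * 1) into b, reaching cost 3 (bound 3)

(3 + b)   [cost 3]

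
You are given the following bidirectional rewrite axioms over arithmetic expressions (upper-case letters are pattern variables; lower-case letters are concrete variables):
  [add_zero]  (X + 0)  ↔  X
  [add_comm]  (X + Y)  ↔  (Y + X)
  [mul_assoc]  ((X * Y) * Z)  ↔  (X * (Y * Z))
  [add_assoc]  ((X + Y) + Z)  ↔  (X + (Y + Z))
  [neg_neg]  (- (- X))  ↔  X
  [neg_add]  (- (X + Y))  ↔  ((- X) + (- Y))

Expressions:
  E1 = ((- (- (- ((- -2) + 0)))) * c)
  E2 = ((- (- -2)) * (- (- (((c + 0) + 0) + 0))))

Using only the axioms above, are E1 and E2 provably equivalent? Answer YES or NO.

YES

step 1: add_zero (→) rewrites ((- -2) + 0) into (- -2), now ((- (- (- (- -2)))) * c)
step 2: neg_neg (→) rewrites (- (- (- (- -2)))) into (- (- -2)), now ((- (- -2)) * c)
step 3: add_zero (←) rewrites c into (c + 0), now ((- (- -2)) * (c + 0))
step 4: neg_neg (←) rewrites (c + 0) into (- (- (c + 0))), now ((- (- -2)) * (- (- (c + 0))))
step 5: add_zero (←) rewrites c into (c + 0), now ((- (- -2)) * (- (- ((c + 0) + 0))))
step 6: add_zero (←) rewrites ((c + 0) + 0) into (((c + 0) + 0) + 0), which is E2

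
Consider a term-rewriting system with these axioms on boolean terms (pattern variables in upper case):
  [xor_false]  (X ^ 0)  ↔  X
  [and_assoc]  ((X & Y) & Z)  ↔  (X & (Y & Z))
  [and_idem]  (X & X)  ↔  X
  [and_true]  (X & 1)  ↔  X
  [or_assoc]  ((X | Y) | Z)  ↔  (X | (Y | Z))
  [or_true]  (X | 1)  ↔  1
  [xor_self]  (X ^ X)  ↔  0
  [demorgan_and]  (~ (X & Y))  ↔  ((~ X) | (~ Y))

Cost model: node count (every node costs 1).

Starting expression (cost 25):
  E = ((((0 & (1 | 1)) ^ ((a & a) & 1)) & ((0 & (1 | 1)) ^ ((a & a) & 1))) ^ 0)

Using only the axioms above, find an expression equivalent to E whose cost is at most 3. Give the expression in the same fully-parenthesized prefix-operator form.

(0 ^ a)   [cost 3]

1. [and_idem →] (((0 & (1 | 1)) ^ ((a & a) & 1)) & ((0 & (1 | 1)) ^ ((a & a) & 1)))  →  ((0 & (1 | 1)) ^ ((a & a) & 1));  E = (((0 & (1 | 1)) ^ ((a & a) & 1)) ^ 0)
2. [xor_false →] (((0 & (1 | 1)) ^ ((a & a) & 1)) ^ 0)  →  ((0 & (1 | 1)) ^ ((a & a) & 1))
3. [or_true →] (1 | 1)  →  1;  E = ((0 & 1) ^ ((a & a) & 1))
4. [and_true →] ((a & a) & 1)  →  (a & a);  E = ((0 & 1) ^ (a & a))
5. [and_true →] (0 & 1)  →  0;  E = (0 ^ (a & a))
6. [and_idem →] (a & a)  →  a;  cost 3 ≤ 3, done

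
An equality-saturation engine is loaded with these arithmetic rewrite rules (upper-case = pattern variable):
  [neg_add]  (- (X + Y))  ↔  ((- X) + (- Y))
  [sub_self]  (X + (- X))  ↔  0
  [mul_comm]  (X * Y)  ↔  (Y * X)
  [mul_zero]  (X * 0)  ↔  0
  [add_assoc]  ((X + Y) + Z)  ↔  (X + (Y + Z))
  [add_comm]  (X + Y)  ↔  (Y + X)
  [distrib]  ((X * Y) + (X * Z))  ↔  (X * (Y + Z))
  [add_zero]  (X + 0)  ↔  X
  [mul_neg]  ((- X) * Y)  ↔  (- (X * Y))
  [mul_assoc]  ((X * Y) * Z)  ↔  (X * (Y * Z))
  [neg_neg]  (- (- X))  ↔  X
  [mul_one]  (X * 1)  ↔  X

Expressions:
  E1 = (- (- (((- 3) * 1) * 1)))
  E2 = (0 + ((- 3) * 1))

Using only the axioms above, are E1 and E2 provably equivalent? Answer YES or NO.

1. [mul_one →] ((- 3) * 1)  →  (- 3);  E1 = (- (- ((- 3) * 1)))
2. [mul_one →] ((- 3) * 1)  →  (- 3);  E1 = (- (- (- 3)))
3. [neg_neg →] (- (- (- 3)))  →  (- 3)
4. [add_zero ←] (- 3)  →  ((- 3) + 0)
5. [add_comm →] ((- 3) + 0)  →  (0 + (- 3))
6. [mul_one ←] (- 3)  →  ((- 3) * 1);  this is E2

YES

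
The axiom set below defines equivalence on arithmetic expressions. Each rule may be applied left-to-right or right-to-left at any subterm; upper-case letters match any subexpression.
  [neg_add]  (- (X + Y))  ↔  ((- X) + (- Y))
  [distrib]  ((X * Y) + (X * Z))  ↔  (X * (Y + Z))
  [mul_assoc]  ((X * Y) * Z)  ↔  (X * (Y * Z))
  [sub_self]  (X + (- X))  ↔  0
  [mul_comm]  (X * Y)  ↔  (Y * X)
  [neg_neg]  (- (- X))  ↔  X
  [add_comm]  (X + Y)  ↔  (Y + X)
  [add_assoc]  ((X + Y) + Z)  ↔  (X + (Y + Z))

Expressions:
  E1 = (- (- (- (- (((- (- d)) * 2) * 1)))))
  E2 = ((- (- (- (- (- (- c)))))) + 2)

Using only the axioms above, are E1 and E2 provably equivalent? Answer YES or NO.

Every axiom is a valid identity, so a rewrite proof would force E1 and E2 to agree under every assignment.
At c=0, d=0: E1 = 0 but E2 = 2; they differ, so no derivation exists.

NO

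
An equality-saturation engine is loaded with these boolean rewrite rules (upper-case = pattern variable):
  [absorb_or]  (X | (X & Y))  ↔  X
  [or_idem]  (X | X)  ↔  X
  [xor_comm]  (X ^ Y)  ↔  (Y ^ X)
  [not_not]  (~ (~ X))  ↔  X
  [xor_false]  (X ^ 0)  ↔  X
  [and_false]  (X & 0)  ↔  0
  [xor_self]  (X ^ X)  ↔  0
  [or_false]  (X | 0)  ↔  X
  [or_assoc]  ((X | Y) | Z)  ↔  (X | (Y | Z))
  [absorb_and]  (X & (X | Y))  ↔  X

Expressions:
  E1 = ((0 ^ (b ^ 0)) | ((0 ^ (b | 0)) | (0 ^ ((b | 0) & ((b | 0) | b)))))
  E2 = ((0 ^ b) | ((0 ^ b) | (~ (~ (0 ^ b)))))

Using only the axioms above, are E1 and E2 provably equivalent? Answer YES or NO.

1. [absorb_and →] ((b | 0) & ((b | 0) | b))  →  (b | 0);  E1 = ((0 ^ (b ^ 0)) | ((0 ^ (b | 0)) | (0 ^ (b | 0))))
2. [xor_false →] (b ^ 0)  →  b;  E1 = ((0 ^ b) | ((0 ^ (b | 0)) | (0 ^ (b | 0))))
3. [or_idem →] ((0 ^ (b | 0)) | (0 ^ (b | 0)))  →  (0 ^ (b | 0));  E1 = ((0 ^ b) | (0 ^ (b | 0)))
4. [or_false →] (b | 0)  →  b;  E1 = ((0 ^ b) | (0 ^ b))
5. [or_idem ←] (0 ^ b)  →  ((0 ^ b) | (0 ^ b));  E1 = ((0 ^ b) | ((0 ^ b) | (0 ^ b)))
6. [not_not ←] (0 ^ b)  →  (~ (~ (0 ^ b)));  this is E2

YES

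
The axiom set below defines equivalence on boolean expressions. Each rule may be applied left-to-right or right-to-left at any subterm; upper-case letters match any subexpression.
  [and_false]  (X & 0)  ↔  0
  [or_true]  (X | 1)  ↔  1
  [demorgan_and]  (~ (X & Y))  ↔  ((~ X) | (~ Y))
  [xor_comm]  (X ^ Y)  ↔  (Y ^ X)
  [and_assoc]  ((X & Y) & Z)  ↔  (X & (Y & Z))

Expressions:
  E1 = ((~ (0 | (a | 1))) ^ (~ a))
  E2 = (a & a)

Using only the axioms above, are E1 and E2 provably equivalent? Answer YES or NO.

NO

All listed rules preserve value, hence provable equivalence implies equal values everywhere; look for a separating assignment.
a=0 gives E1 ↦ 1, E2 ↦ 0; values differ ⇒ not provably equivalent.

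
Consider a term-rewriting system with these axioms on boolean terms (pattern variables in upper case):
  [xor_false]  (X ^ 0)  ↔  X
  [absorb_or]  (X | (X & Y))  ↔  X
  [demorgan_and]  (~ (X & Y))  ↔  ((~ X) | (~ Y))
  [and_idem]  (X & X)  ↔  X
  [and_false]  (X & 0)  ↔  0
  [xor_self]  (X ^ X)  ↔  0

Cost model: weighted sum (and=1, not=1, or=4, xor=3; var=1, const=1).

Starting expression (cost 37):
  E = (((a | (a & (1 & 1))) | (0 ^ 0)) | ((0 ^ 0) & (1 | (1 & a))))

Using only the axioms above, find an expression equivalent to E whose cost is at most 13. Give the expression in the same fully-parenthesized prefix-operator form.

((a | 0) | (0 & 1))   [cost 13]

1. [and_idem →] (1 & 1)  →  1;  E = (((a | (a & 1)) | (0 ^ 0)) | ((0 ^ 0) & (1 | (1 & a))))
2. [xor_false →] (0 ^ 0)  →  0;  E = (((a | (a & 1)) | (0 ^ 0)) | (0 & (1 | (1 & a))))
3. [absorb_or →] (1 | (1 & a))  →  1;  E = (((a | (a & 1)) | (0 ^ 0)) | (0 & 1))
4. [absorb_or →] (a | (a & 1))  →  a;  E = ((a | (0 ^ 0)) | (0 & 1))
5. [xor_false →] (0 ^ 0)  →  0;  cost 13 ≤ 13, done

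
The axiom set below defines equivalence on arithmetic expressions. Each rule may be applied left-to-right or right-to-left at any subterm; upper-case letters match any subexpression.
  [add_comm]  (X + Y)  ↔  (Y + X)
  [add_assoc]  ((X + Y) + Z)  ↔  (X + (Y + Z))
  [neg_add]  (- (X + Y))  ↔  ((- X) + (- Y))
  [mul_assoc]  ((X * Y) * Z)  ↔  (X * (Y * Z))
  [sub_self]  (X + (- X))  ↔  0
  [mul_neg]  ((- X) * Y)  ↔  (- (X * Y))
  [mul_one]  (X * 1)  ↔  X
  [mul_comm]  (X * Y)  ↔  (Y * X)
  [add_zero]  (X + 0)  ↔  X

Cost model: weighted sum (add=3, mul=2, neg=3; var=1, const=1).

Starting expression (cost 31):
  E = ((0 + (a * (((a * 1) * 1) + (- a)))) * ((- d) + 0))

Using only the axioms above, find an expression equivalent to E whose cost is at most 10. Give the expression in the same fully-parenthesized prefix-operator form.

((0 * a) * (- d))   [cost 10]

1. [mul_one →] (a * 1)  →  a;  E = ((0 + (a * ((a * 1) + (- a)))) * ((- d) + 0))
2. [mul_comm →] (a * ((a * 1) + (- a)))  →  (((a * 1) + (- a)) * a);  E = ((0 + (((a * 1) + (- a)) * a)) * ((- d) + 0))
3. [add_comm →] (0 + (((a * 1) + (- a)) * a))  →  ((((a * 1) + (- a)) * a) + 0);  E = (((((a * 1) + (- a)) * a) + 0) * ((- d) + 0))
4. [add_zero →] ((- d) + 0)  →  (- d);  E = (((((a * 1) + (- a)) * a) + 0) * (- d))
5. [mul_one →] (a * 1)  →  a;  E = ((((a + (- a)) * a) + 0) * (- d))
6. [add_zero →] (((a + (- a)) * a) + 0)  →  ((a + (- a)) * a);  E = (((a + (- a)) * a) * (- d))
7. [sub_self →] (a + (- a))  →  0;  cost 10 ≤ 10, done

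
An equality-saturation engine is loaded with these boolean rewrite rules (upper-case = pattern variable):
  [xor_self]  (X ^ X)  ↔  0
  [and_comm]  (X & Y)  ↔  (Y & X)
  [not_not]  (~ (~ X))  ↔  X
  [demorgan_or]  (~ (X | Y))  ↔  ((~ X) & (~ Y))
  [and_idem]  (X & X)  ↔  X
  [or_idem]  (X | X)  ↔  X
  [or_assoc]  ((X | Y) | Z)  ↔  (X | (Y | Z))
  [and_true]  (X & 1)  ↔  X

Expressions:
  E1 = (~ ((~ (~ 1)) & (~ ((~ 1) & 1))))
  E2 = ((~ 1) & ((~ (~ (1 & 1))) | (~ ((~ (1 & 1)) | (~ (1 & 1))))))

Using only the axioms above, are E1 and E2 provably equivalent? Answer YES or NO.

YES

step 1: and_true (→) rewrites ((~ 1) & 1) into (~ 1), now (~ ((~ (~ 1)) & (~ (~ 1))))
step 2: and_idem (→) rewrites ((~ (~ 1)) & (~ (~ 1))) into (~ (~ 1)), now (~ (~ (~ 1)))
step 3: not_not (→) rewrites (~ (~ 1)) into 1, now (~ 1)
step 4: and_true (←) rewrites (~ 1) into ((~ 1) & 1)
step 5: not_not (←) rewrites 1 into (~ (~ 1)), now ((~ 1) & (~ (~ 1)))
step 6: and_idem (←) rewrites 1 into (1 & 1), now ((~ 1) & (~ (~ (1 & 1))))
step 7: or_idem (←) rewrites (~ (~ (1 & 1))) into ((~ (~ (1 & 1))) | (~ (~ (1 & 1)))), now ((~ 1) & ((~ (~ (1 & 1))) | (~ (~ (1 & 1)))))
step 8: or_idem (←) rewrites (~ (1 & 1)) into ((~ (1 & 1)) | (~ (1 & 1))), which is E2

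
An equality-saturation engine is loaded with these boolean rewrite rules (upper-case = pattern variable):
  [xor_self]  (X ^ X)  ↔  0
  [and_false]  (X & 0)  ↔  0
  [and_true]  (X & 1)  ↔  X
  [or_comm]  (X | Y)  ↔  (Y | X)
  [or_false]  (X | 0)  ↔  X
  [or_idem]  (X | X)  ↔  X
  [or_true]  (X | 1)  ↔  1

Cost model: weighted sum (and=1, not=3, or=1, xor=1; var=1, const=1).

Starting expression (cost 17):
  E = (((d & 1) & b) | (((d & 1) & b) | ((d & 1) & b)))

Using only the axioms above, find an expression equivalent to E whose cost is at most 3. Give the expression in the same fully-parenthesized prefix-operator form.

1. [or_idem →] (((d & 1) & b) | ((d & 1) & b))  →  ((d & 1) & b);  E = (((d & 1) & b) | ((d & 1) & b))
2. [or_idem →] (((d & 1) & b) | ((d & 1) & b))  →  ((d & 1) & b)
3. [and_true →] (d & 1)  →  d;  cost 3 ≤ 3, done

(d & b)   [cost 3]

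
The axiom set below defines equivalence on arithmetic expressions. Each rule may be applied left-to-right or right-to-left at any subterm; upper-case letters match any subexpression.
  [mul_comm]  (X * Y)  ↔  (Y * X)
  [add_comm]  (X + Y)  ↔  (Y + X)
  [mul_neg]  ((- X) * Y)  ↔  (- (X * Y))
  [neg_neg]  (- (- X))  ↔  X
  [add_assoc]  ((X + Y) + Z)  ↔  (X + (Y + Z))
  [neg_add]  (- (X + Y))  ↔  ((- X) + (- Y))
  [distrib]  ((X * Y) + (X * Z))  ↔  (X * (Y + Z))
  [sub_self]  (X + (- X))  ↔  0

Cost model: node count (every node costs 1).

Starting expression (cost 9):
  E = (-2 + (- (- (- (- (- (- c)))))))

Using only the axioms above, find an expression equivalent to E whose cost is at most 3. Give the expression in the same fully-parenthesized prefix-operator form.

step 1: neg_neg (→) rewrites (- (- (- (- (- c))))) into (- (- (- c))), now (-2 + (- (- (- (- c)))))
step 2: neg_neg (→) rewrites (- (- c)) into c, now (-2 + (- (- c)))
step 3: neg_neg (→) rewrites (- (- c)) into c, reaching cost 3 (bound 3)

(-2 + c)   [cost 3]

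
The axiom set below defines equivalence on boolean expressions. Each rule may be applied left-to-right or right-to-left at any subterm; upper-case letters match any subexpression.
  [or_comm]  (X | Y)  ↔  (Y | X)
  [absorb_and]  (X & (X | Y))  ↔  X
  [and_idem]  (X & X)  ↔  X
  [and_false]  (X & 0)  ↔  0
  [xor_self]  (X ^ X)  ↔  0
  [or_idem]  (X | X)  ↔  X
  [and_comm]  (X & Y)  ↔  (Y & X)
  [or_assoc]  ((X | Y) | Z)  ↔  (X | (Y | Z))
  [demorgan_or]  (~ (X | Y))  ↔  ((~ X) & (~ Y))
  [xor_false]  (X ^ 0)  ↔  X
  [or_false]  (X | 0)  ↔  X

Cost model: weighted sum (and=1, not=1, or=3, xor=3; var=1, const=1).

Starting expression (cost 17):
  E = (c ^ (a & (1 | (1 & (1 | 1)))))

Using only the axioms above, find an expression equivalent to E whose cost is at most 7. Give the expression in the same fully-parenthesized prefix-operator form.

(c ^ (a & 1))   [cost 7]

1. [or_idem →] (1 | 1)  →  1;  E = (c ^ (a & (1 | (1 & 1))))
2. [and_idem →] (1 & 1)  →  1;  E = (c ^ (a & (1 | 1)))
3. [or_idem →] (1 | 1)  →  1;  cost 7 ≤ 7, done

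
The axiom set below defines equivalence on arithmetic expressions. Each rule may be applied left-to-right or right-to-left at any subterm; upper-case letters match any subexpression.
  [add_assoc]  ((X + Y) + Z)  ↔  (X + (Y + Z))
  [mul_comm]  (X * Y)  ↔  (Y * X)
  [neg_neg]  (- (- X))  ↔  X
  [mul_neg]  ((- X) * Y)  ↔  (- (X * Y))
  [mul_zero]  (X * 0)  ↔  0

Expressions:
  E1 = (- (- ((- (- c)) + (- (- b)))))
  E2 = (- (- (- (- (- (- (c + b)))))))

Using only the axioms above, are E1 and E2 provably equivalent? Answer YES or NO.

step 1: neg_neg (→) rewrites (- (- b)) into b, now (- (- ((- (- c)) + b)))
step 2: neg_neg (→) rewrites (- (- ((- (- c)) + b))) into ((- (- c)) + b)
step 3: neg_neg (→) rewrites (- (- c)) into c, now (c + b)
step 4: neg_neg (←) rewrites (c + b) into (- (- (c + b)))
step 5: neg_neg (←) rewrites (c + b) into (- (- (c + b))), now (- (- (- (- (c + b)))))
step 6: neg_neg (←) rewrites (- (- (c + b))) into (- (- (- (- (c + b))))), which is E2

YES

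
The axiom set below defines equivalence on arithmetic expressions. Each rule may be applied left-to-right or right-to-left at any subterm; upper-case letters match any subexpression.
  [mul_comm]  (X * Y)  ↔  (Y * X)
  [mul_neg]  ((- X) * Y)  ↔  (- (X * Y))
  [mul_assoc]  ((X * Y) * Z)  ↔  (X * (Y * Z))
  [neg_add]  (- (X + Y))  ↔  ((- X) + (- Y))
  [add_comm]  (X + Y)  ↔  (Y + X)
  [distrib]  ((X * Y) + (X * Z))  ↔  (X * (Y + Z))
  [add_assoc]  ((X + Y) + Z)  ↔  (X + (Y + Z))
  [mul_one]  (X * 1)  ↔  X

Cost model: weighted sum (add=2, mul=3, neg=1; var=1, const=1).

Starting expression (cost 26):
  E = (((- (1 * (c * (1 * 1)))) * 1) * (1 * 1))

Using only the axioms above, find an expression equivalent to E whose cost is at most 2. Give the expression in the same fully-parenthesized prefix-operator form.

(- c)   [cost 2]

1. [mul_one →] (1 * 1)  →  1;  E = (((- (1 * (c * 1))) * 1) * (1 * 1))
2. [mul_comm →] (1 * (c * 1))  →  ((c * 1) * 1);  E = (((- ((c * 1) * 1)) * 1) * (1 * 1))
3. [mul_one →] (c * 1)  →  c;  E = (((- (c * 1)) * 1) * (1 * 1))
4. [mul_one →] (c * 1)  →  c;  E = (((- c) * 1) * (1 * 1))
5. [mul_one →] (1 * 1)  →  1;  E = (((- c) * 1) * 1)
6. [mul_one →] ((- c) * 1)  →  (- c);  E = ((- c) * 1)
7. [mul_one →] ((- c) * 1)  →  (- c);  cost 2 ≤ 2, done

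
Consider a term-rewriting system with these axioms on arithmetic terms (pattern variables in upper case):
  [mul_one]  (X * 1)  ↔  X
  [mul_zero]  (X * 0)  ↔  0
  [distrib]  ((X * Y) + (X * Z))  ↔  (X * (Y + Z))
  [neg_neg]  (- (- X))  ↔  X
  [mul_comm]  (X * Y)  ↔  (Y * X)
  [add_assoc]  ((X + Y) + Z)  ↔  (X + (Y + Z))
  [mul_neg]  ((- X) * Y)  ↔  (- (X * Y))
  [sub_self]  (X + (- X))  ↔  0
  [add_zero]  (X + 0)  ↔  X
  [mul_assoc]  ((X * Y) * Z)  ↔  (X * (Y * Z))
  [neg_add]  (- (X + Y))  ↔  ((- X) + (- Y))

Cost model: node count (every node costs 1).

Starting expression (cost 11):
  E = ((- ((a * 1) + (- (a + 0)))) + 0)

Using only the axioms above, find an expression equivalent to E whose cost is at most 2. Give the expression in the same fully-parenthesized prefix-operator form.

(- 0)   [cost 2]

step 1: add_zero (→) rewrites (a + 0) into a, now ((- ((a * 1) + (- a))) + 0)
step 2: add_zero (→) rewrites ((- ((a * 1) + (- a))) + 0) into (- ((a * 1) + (- a)))
step 3: mul_one (→) rewrites (a * 1) into a, now (- (a + (- a)))
step 4: sub_self (→) rewrites (a + (- a)) into 0, reaching cost 2 (bound 2)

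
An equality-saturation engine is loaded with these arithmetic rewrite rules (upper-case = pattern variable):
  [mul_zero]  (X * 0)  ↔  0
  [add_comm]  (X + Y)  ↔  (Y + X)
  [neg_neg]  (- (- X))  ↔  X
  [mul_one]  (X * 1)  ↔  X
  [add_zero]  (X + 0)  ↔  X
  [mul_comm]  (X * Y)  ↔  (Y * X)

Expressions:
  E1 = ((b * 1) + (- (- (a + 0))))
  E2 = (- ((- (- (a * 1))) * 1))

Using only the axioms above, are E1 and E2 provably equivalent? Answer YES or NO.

NO

The axioms are sound identities: if E1 ↔* E2 then E1 and E2 evaluate identically under any assignment.
Under a=0, b=1: E1 evaluates to 1, E2 to 0. Distinct ⇒ no rewrite sequence connects them.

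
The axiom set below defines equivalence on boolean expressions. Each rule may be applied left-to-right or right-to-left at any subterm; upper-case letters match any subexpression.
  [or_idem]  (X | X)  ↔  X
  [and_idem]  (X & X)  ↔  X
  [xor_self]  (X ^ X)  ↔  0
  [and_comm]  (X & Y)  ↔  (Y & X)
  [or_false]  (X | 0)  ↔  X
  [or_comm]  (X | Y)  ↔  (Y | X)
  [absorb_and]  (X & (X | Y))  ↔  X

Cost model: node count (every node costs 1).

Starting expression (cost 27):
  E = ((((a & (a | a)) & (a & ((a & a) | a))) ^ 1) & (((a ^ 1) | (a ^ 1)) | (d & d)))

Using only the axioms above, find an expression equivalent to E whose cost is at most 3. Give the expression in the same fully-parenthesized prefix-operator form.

(1) (a & a)  =[and_idem →]=  a    ⊢ ((((a & (a | a)) & (a & (a | a))) ^ 1) & (((a ^ 1) | (a ^ 1)) | (d & d)))
(2) (d & d)  =[and_idem →]=  d    ⊢ ((((a & (a | a)) & (a & (a | a))) ^ 1) & (((a ^ 1) | (a ^ 1)) | d))
(3) ((a & (a | a)) & (a & (a | a)))  =[and_idem →]=  (a & (a | a))    ⊢ (((a & (a | a)) ^ 1) & (((a ^ 1) | (a ^ 1)) | d))
(4) (a & (a | a))  =[absorb_and →]=  a    ⊢ ((a ^ 1) & (((a ^ 1) | (a ^ 1)) | d))
(5) ((a ^ 1) | (a ^ 1))  =[or_idem →]=  (a ^ 1)    ⊢ ((a ^ 1) & ((a ^ 1) | d))
(6) ((a ^ 1) & ((a ^ 1) | d))  =[absorb_and →]=  (a ^ 1)    ⊢ cost 3, within 3

(a ^ 1)   [cost 3]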